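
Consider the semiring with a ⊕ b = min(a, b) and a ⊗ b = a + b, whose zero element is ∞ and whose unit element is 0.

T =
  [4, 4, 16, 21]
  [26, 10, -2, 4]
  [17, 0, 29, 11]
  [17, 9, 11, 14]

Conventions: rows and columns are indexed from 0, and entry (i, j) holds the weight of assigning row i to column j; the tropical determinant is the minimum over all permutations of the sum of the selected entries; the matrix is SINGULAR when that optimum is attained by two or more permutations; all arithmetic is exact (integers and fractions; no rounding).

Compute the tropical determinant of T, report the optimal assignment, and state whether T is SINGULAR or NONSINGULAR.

σ = (0, 1, 2, 3): 4 + 10 + 29 + 14 = 57
σ = (0, 1, 3, 2): 4 + 10 + 11 + 11 = 36
σ = (0, 2, 1, 3): 4 + (-2) + 0 + 14 = 16
σ = (0, 2, 3, 1): 4 + (-2) + 11 + 9 = 22
σ = (0, 3, 1, 2): 4 + 4 + 0 + 11 = 19
σ = (0, 3, 2, 1): 4 + 4 + 29 + 9 = 46
σ = (1, 0, 2, 3): 4 + 26 + 29 + 14 = 73
σ = (1, 0, 3, 2): 4 + 26 + 11 + 11 = 52
σ = (1, 2, 0, 3): 4 + (-2) + 17 + 14 = 33
σ = (1, 2, 3, 0): 4 + (-2) + 11 + 17 = 30
σ = (1, 3, 0, 2): 4 + 4 + 17 + 11 = 36
σ = (1, 3, 2, 0): 4 + 4 + 29 + 17 = 54
σ = (2, 0, 1, 3): 16 + 26 + 0 + 14 = 56
σ = (2, 0, 3, 1): 16 + 26 + 11 + 9 = 62
σ = (2, 1, 0, 3): 16 + 10 + 17 + 14 = 57
σ = (2, 1, 3, 0): 16 + 10 + 11 + 17 = 54
σ = (2, 3, 0, 1): 16 + 4 + 17 + 9 = 46
σ = (2, 3, 1, 0): 16 + 4 + 0 + 17 = 37
σ = (3, 0, 1, 2): 21 + 26 + 0 + 11 = 58
σ = (3, 0, 2, 1): 21 + 26 + 29 + 9 = 85
σ = (3, 1, 0, 2): 21 + 10 + 17 + 11 = 59
σ = (3, 1, 2, 0): 21 + 10 + 29 + 17 = 77
σ = (3, 2, 0, 1): 21 + (-2) + 17 + 9 = 45
σ = (3, 2, 1, 0): 21 + (-2) + 0 + 17 = 36
Optimal value attained by: σ = (0, 2, 1, 3).
Answer: det⊕(T) = 16; verdict: NONSINGULAR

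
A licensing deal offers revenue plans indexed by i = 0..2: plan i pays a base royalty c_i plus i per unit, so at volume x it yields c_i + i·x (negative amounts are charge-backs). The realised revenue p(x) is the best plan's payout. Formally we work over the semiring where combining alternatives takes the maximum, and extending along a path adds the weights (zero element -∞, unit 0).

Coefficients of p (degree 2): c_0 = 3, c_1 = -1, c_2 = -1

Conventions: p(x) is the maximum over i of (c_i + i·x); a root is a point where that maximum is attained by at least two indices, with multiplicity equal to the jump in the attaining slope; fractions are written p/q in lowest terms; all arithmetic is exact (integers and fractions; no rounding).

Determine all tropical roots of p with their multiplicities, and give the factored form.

hull edge (i=0, c=3) to (i=2, c=-1): slope -2, span 2
Factored form: p(x) = -1 ⊗ (x ⊕ 2) ⊗ (x ⊕ 2)
Answer: roots = 2 (mult 2)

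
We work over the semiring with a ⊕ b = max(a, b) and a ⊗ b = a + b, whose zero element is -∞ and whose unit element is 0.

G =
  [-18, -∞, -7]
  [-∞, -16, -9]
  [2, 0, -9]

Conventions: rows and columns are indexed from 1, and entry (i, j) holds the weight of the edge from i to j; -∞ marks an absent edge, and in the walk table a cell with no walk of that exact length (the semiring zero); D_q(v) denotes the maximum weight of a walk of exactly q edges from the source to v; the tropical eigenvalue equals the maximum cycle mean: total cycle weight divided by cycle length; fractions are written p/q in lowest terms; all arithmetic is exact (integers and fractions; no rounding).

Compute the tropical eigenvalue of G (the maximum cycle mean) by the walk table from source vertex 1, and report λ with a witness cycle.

q=0: [0, -∞, -∞]
q=1: [-18, -∞, -7]
q=2: [-5, -7, -16]
q=3: [-14, -16, -12]
Optimal cycle mean attained by: cycle 1->3->1, total (-7) + 2, length 2.
Answer: λ = -5/2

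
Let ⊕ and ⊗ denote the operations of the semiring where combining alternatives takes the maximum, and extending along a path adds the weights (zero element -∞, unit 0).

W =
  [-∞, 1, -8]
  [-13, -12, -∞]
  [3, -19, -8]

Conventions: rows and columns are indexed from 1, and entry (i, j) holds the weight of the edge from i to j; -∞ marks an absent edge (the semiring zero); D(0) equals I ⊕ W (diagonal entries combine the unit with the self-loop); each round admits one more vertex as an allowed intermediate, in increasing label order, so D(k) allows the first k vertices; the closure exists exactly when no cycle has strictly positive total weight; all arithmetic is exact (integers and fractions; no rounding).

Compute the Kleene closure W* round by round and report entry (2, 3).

D(0):
  [0, 1, -8]
  [-13, 0, -∞]
  [3, -19, 0]
D(1):
  [0, 1, -8]
  [-13, 0, -21]
  [3, 4, 0]
D(2):
  [0, 1, -8]
  [-13, 0, -21]
  [3, 4, 0]
D(3):
  [0, 1, -8]
  [-13, 0, -21]
  [3, 4, 0]
Answer: W*[2][3] = -21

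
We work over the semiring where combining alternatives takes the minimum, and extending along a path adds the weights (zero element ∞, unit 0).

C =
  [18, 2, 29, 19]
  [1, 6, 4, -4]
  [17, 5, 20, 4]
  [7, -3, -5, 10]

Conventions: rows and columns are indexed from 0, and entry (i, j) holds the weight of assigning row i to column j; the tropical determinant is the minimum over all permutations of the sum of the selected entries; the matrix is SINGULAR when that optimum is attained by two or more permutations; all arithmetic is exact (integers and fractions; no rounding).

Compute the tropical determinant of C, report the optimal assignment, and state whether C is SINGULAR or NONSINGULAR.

σ = (0, 1, 2, 3): 18 + 6 + 20 + 10 = 54
σ = (0, 1, 3, 2): 18 + 6 + 4 + (-5) = 23
σ = (0, 2, 1, 3): 18 + 4 + 5 + 10 = 37
σ = (0, 2, 3, 1): 18 + 4 + 4 + (-3) = 23
σ = (0, 3, 1, 2): 18 + (-4) + 5 + (-5) = 14
σ = (0, 3, 2, 1): 18 + (-4) + 20 + (-3) = 31
σ = (1, 0, 2, 3): 2 + 1 + 20 + 10 = 33
σ = (1, 0, 3, 2): 2 + 1 + 4 + (-5) = 2
σ = (1, 2, 0, 3): 2 + 4 + 17 + 10 = 33
σ = (1, 2, 3, 0): 2 + 4 + 4 + 7 = 17
σ = (1, 3, 0, 2): 2 + (-4) + 17 + (-5) = 10
σ = (1, 3, 2, 0): 2 + (-4) + 20 + 7 = 25
σ = (2, 0, 1, 3): 29 + 1 + 5 + 10 = 45
σ = (2, 0, 3, 1): 29 + 1 + 4 + (-3) = 31
σ = (2, 1, 0, 3): 29 + 6 + 17 + 10 = 62
σ = (2, 1, 3, 0): 29 + 6 + 4 + 7 = 46
σ = (2, 3, 0, 1): 29 + (-4) + 17 + (-3) = 39
σ = (2, 3, 1, 0): 29 + (-4) + 5 + 7 = 37
σ = (3, 0, 1, 2): 19 + 1 + 5 + (-5) = 20
σ = (3, 0, 2, 1): 19 + 1 + 20 + (-3) = 37
σ = (3, 1, 0, 2): 19 + 6 + 17 + (-5) = 37
σ = (3, 1, 2, 0): 19 + 6 + 20 + 7 = 52
σ = (3, 2, 0, 1): 19 + 4 + 17 + (-3) = 37
σ = (3, 2, 1, 0): 19 + 4 + 5 + 7 = 35
Optimal value attained by: σ = (1, 0, 3, 2).
Answer: det⊕(C) = 2; verdict: NONSINGULAR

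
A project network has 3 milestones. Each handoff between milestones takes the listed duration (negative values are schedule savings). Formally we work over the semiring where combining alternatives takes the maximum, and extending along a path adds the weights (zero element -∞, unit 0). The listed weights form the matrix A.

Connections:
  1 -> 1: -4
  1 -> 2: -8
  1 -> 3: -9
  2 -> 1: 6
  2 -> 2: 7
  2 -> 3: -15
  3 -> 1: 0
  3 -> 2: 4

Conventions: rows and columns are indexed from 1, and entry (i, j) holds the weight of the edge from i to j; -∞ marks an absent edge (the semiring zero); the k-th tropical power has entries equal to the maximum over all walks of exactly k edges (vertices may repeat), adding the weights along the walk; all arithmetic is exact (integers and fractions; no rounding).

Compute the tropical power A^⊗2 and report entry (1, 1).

A^⊗2:
  [-2, -1, -13]
  [13, 14, -3]
  [10, 11, -9]
Key observation: the optimum is the walk 1->2->1, with weight (-8) + 6 = -2.
Optimal value attained by: walk 1->2->1.
Answer: (A^⊗2)[1][1] = -2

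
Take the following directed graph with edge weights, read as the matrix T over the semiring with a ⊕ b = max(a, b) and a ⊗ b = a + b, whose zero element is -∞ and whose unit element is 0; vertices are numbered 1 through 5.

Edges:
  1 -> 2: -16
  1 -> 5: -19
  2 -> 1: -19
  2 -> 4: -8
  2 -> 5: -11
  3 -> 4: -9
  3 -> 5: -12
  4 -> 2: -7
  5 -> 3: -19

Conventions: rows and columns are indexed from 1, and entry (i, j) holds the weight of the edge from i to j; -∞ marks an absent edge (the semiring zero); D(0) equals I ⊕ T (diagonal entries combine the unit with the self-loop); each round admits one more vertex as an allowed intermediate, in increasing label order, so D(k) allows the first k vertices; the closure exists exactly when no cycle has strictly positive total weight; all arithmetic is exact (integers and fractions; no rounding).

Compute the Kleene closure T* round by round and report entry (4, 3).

D(0):
  [0, -16, -∞, -∞, -19]
  [-19, 0, -∞, -8, -11]
  [-∞, -∞, 0, -9, -12]
  [-∞, -7, -∞, 0, -∞]
  [-∞, -∞, -19, -∞, 0]
D(1):
  [0, -16, -∞, -∞, -19]
  [-19, 0, -∞, -8, -11]
  [-∞, -∞, 0, -9, -12]
  [-∞, -7, -∞, 0, -∞]
  [-∞, -∞, -19, -∞, 0]
D(2):
  [0, -16, -∞, -24, -19]
  [-19, 0, -∞, -8, -11]
  [-∞, -∞, 0, -9, -12]
  [-26, -7, -∞, 0, -18]
  [-∞, -∞, -19, -∞, 0]
D(3):
  [0, -16, -∞, -24, -19]
  [-19, 0, -∞, -8, -11]
  [-∞, -∞, 0, -9, -12]
  [-26, -7, -∞, 0, -18]
  [-∞, -∞, -19, -28, 0]
D(4):
  [0, -16, -∞, -24, -19]
  [-19, 0, -∞, -8, -11]
  [-35, -16, 0, -9, -12]
  [-26, -7, -∞, 0, -18]
  [-54, -35, -19, -28, 0]
D(5):
  [0, -16, -38, -24, -19]
  [-19, 0, -30, -8, -11]
  [-35, -16, 0, -9, -12]
  [-26, -7, -37, 0, -18]
  [-54, -35, -19, -28, 0]
Answer: T*[4][3] = -37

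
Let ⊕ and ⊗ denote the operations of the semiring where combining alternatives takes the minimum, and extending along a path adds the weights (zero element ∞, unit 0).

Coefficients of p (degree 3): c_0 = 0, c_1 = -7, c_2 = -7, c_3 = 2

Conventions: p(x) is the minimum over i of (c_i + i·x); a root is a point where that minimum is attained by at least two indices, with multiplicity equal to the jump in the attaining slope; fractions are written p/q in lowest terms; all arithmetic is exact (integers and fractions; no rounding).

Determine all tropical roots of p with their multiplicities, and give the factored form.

hull edge (i=0, c=0) to (i=1, c=-7): slope -7, span 1
hull edge (i=1, c=-7) to (i=2, c=-7): slope 0, span 1
hull edge (i=2, c=-7) to (i=3, c=2): slope 9, span 1
Factored form: p(x) = 2 ⊗ (x ⊕ (-9)) ⊗ (x ⊕ 0) ⊗ (x ⊕ 7)
Answer: roots = -9 (mult 1), 0 (mult 1), 7 (mult 1)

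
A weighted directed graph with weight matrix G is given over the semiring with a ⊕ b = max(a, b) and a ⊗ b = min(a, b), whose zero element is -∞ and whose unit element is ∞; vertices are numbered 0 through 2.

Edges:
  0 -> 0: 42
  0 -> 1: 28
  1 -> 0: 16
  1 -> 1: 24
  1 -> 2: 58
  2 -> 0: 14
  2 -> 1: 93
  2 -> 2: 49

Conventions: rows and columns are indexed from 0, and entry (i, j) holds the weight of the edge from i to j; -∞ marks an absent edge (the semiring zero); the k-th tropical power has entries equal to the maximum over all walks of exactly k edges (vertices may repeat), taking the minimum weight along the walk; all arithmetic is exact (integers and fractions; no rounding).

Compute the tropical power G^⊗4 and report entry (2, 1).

G^⊗2:
  [42, 28, 28]
  [16, 58, 49]
  [16, 49, 58]
G^⊗3:
  [42, 28, 28]
  [16, 49, 58]
  [16, 58, 49]
G^⊗4:
  [42, 28, 28]
  [16, 58, 49]
  [16, 49, 58]
Key observation: the optimum is the walk 2->1->2->2->1, with weight 93 min 58 min 49 min 93 = 49.
Optimal value attained by: walk 2->1->2->2->1.
Answer: (G^⊗4)[2][1] = 49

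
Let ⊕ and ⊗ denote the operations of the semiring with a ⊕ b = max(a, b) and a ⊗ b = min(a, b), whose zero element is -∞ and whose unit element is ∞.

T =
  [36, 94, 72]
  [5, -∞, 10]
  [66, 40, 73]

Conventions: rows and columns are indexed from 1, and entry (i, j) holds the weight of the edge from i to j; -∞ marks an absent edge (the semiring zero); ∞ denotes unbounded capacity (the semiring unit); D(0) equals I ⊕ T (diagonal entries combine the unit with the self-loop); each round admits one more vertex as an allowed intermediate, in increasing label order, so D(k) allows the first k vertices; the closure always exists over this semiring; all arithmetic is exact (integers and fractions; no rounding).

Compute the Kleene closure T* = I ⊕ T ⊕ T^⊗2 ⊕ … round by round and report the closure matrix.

D(0):
  [∞, 94, 72]
  [5, ∞, 10]
  [66, 40, ∞]
D(1):
  [∞, 94, 72]
  [5, ∞, 10]
  [66, 66, ∞]
D(2):
  [∞, 94, 72]
  [5, ∞, 10]
  [66, 66, ∞]
D(3):
  [∞, 94, 72]
  [10, ∞, 10]
  [66, 66, ∞]
Answer: T* = [[∞, 94, 72], [10, ∞, 10], [66, 66, ∞]]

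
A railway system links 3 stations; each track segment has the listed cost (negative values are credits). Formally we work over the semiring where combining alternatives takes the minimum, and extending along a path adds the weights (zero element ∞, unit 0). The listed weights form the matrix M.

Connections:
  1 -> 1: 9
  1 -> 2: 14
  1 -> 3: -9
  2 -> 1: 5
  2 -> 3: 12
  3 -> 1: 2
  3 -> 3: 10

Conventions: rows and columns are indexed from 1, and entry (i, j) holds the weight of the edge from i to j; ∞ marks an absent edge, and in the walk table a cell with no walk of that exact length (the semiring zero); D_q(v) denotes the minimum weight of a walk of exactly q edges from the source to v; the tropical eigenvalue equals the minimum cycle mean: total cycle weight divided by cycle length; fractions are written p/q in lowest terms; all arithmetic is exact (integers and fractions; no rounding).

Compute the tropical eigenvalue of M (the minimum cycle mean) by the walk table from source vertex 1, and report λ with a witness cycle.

q=0: [0, ∞, ∞]
q=1: [9, 14, -9]
q=2: [-7, 23, 0]
q=3: [2, 7, -16]
Optimal cycle mean attained by: cycle 1->3->1, total (-9) + 2, length 2.
Answer: λ = -7/2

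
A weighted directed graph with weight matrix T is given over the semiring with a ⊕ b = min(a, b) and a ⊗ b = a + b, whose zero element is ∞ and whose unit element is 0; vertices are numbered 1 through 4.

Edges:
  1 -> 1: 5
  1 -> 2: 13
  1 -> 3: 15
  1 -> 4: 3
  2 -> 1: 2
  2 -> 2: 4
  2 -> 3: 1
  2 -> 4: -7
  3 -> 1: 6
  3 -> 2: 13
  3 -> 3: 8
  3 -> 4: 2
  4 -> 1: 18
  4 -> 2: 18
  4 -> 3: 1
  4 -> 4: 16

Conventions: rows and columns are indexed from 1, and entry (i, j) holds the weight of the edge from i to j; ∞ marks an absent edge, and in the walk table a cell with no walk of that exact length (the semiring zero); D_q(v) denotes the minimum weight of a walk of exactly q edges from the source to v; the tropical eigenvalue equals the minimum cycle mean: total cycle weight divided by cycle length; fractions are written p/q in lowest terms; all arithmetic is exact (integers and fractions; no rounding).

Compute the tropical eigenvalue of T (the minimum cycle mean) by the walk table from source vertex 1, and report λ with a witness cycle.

q=0: [0, ∞, ∞, ∞]
q=1: [5, 13, 15, 3]
q=2: [10, 17, 4, 6]
q=3: [10, 17, 7, 6]
q=4: [13, 20, 7, 9]
Optimal cycle mean attained by: cycle 3->4->3, total 2 + 1, length 2.
Answer: λ = 3/2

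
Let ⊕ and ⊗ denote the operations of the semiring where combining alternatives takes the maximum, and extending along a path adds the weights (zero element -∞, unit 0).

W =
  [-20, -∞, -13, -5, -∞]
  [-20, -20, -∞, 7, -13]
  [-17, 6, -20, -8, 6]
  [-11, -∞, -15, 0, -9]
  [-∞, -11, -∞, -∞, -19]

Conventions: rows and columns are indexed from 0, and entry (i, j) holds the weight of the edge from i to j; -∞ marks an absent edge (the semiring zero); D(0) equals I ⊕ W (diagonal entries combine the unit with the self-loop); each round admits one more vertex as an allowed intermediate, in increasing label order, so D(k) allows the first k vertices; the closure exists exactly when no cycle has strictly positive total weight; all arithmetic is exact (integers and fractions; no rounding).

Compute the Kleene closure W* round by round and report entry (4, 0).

D(0):
  [0, -∞, -13, -5, -∞]
  [-20, 0, -∞, 7, -13]
  [-17, 6, 0, -8, 6]
  [-11, -∞, -15, 0, -9]
  [-∞, -11, -∞, -∞, 0]
D(1):
  [0, -∞, -13, -5, -∞]
  [-20, 0, -33, 7, -13]
  [-17, 6, 0, -8, 6]
  [-11, -∞, -15, 0, -9]
  [-∞, -11, -∞, -∞, 0]
D(2):
  [0, -∞, -13, -5, -∞]
  [-20, 0, -33, 7, -13]
  [-14, 6, 0, 13, 6]
  [-11, -∞, -15, 0, -9]
  [-31, -11, -44, -4, 0]
D(3):
  [0, -7, -13, 0, -7]
  [-20, 0, -33, 7, -13]
  [-14, 6, 0, 13, 6]
  [-11, -9, -15, 0, -9]
  [-31, -11, -44, -4, 0]
D(4):
  [0, -7, -13, 0, -7]
  [-4, 0, -8, 7, -2]
  [2, 6, 0, 13, 6]
  [-11, -9, -15, 0, -9]
  [-15, -11, -19, -4, 0]
D(5):
  [0, -7, -13, 0, -7]
  [-4, 0, -8, 7, -2]
  [2, 6, 0, 13, 6]
  [-11, -9, -15, 0, -9]
  [-15, -11, -19, -4, 0]
Answer: W*[4][0] = -15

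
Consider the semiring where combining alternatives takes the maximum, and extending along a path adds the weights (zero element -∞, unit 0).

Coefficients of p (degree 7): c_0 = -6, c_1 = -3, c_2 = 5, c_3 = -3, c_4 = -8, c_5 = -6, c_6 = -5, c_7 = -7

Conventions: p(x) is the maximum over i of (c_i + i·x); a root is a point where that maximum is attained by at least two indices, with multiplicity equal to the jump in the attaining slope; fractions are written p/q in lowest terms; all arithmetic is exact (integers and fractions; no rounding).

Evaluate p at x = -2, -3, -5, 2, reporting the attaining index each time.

p(-2) = max(-6+0·(-2)=-6, -3+1·(-2)=-5, 5+2·(-2)=1, -3+3·(-2)=-9, -8+4·(-2)=-16, -6+5·(-2)=-16, -5+6·(-2)=-17, -7+7·(-2)=-21) = 1 (attained by i=2)
p(-3) = max(-6+0·(-3)=-6, -3+1·(-3)=-6, 5+2·(-3)=-1, -3+3·(-3)=-12, -8+4·(-3)=-20, -6+5·(-3)=-21, -5+6·(-3)=-23, -7+7·(-3)=-28) = -1 (attained by i=2)
p(-5) = max(-6+0·(-5)=-6, -3+1·(-5)=-8, 5+2·(-5)=-5, -3+3·(-5)=-18, -8+4·(-5)=-28, -6+5·(-5)=-31, -5+6·(-5)=-35, -7+7·(-5)=-42) = -5 (attained by i=2)
p(2) = max(-6+0·2=-6, -3+1·2=-1, 5+2·2=9, -3+3·2=3, -8+4·2=0, -6+5·2=4, -5+6·2=7, -7+7·2=7) = 9 (attained by i=2)
Answer: p(-2) = 1; p(-3) = -1; p(-5) = -5; p(2) = 9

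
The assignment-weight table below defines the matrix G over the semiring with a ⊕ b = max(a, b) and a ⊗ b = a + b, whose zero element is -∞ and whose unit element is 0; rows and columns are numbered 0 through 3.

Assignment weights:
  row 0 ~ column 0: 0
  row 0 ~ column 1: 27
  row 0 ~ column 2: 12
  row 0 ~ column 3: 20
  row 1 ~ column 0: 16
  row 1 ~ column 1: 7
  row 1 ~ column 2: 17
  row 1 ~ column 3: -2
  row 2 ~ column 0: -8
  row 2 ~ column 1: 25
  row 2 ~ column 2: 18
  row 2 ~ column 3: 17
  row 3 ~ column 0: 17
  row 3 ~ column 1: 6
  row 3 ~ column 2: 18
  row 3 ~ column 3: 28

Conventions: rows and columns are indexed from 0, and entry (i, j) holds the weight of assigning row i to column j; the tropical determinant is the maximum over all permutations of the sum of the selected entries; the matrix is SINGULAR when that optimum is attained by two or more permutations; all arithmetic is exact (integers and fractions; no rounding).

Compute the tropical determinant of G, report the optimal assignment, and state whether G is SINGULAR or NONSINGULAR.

σ = (0, 1, 2, 3): 0 + 7 + 18 + 28 = 53
σ = (0, 1, 3, 2): 0 + 7 + 17 + 18 = 42
σ = (0, 2, 1, 3): 0 + 17 + 25 + 28 = 70
σ = (0, 2, 3, 1): 0 + 17 + 17 + 6 = 40
σ = (0, 3, 1, 2): 0 + (-2) + 25 + 18 = 41
σ = (0, 3, 2, 1): 0 + (-2) + 18 + 6 = 22
σ = (1, 0, 2, 3): 27 + 16 + 18 + 28 = 89
σ = (1, 0, 3, 2): 27 + 16 + 17 + 18 = 78
σ = (1, 2, 0, 3): 27 + 17 + (-8) + 28 = 64
σ = (1, 2, 3, 0): 27 + 17 + 17 + 17 = 78
σ = (1, 3, 0, 2): 27 + (-2) + (-8) + 18 = 35
σ = (1, 3, 2, 0): 27 + (-2) + 18 + 17 = 60
σ = (2, 0, 1, 3): 12 + 16 + 25 + 28 = 81
σ = (2, 0, 3, 1): 12 + 16 + 17 + 6 = 51
σ = (2, 1, 0, 3): 12 + 7 + (-8) + 28 = 39
σ = (2, 1, 3, 0): 12 + 7 + 17 + 17 = 53
σ = (2, 3, 0, 1): 12 + (-2) + (-8) + 6 = 8
σ = (2, 3, 1, 0): 12 + (-2) + 25 + 17 = 52
σ = (3, 0, 1, 2): 20 + 16 + 25 + 18 = 79
σ = (3, 0, 2, 1): 20 + 16 + 18 + 6 = 60
σ = (3, 1, 0, 2): 20 + 7 + (-8) + 18 = 37
σ = (3, 1, 2, 0): 20 + 7 + 18 + 17 = 62
σ = (3, 2, 0, 1): 20 + 17 + (-8) + 6 = 35
σ = (3, 2, 1, 0): 20 + 17 + 25 + 17 = 79
Optimal value attained by: σ = (1, 0, 2, 3).
Answer: det⊕(G) = 89; verdict: NONSINGULAR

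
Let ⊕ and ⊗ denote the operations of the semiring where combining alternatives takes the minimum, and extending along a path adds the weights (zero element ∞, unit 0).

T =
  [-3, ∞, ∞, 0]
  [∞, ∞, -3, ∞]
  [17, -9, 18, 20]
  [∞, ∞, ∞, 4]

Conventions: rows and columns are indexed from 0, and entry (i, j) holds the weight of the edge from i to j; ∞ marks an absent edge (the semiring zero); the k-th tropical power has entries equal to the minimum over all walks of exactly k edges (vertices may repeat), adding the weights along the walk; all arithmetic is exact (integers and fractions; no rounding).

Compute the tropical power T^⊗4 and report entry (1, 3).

T^⊗2:
  [-6, ∞, ∞, -3]
  [14, -12, 15, 17]
  [14, 9, -12, 17]
  [∞, ∞, ∞, 8]
T^⊗3:
  [-9, ∞, ∞, -6]
  [11, 6, -15, 14]
  [5, -21, 6, 8]
  [∞, ∞, ∞, 12]
T^⊗4:
  [-12, ∞, ∞, -9]
  [2, -24, 3, 5]
  [2, -3, -24, 5]
  [∞, ∞, ∞, 16]
Key observation: the optimum is the walk 1->2->1->2->3, with weight (-3) + (-9) + (-3) + 20 = 5.
Optimal value attained by: walk 1->2->1->2->3.
Answer: (T^⊗4)[1][3] = 5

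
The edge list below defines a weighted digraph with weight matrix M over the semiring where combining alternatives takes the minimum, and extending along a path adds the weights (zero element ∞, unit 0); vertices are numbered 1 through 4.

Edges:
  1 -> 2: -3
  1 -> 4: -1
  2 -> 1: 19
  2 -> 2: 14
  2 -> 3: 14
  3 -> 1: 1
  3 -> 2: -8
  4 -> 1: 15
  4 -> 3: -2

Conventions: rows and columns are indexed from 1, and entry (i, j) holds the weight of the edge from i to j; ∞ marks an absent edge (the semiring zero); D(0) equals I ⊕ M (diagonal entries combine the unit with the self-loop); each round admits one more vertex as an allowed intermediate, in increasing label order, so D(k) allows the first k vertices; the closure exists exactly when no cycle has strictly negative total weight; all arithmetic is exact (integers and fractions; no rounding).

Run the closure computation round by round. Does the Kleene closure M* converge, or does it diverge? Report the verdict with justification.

D(0):
  [0, -3, ∞, -1]
  [19, 0, 14, ∞]
  [1, -8, 0, ∞]
  [15, ∞, -2, 0]
D(1):
  [0, -3, ∞, -1]
  [19, 0, 14, 18]
  [1, -8, 0, 0]
  [15, 12, -2, 0]
D(2):
  [0, -3, 11, -1]
  [19, 0, 14, 18]
  [1, -8, 0, 0]
  [15, 12, -2, 0]
Detection: at round 3, diagonal entry (4, 4) turns strictly negative.
Key observation: the cycle 4->3->1->4 has total weight (-2) + 1 + (-1), which is strictly negative.
Answer: DIVERGES — negative cycle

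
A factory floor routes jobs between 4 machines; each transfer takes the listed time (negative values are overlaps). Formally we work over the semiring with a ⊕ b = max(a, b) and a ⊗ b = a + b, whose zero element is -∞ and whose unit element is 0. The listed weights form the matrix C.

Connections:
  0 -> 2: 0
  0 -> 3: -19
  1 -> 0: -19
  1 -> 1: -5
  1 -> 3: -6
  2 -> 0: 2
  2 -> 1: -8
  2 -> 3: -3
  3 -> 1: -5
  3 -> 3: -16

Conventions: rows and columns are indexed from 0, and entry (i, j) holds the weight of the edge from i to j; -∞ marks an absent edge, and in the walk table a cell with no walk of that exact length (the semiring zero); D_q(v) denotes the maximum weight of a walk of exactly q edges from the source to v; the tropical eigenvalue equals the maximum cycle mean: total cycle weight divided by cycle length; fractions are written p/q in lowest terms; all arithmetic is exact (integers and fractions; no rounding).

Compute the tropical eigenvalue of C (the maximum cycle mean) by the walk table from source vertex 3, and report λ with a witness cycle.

q=0: [-∞, -∞, -∞, 0]
q=1: [-∞, -5, -∞, -16]
q=2: [-24, -10, -∞, -11]
q=3: [-29, -15, -24, -16]
q=4: [-22, -20, -29, -21]
Optimal cycle mean attained by: cycle 0->2->0, total 0 + 2, length 2.
Answer: λ = 1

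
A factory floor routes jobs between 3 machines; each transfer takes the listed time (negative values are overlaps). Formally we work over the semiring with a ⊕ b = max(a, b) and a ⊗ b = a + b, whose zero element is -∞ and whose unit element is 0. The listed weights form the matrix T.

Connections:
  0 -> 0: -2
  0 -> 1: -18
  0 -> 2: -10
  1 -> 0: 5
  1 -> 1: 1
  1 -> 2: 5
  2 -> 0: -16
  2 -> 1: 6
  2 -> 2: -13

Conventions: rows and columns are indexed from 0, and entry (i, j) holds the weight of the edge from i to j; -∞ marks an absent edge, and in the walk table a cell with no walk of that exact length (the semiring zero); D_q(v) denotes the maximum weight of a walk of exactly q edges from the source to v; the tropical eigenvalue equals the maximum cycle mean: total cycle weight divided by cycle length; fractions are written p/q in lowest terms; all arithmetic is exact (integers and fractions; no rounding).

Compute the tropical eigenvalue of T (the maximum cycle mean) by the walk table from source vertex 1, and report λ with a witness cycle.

q=0: [-∞, 0, -∞]
q=1: [5, 1, 5]
q=2: [6, 11, 6]
q=3: [16, 12, 16]
Optimal cycle mean attained by: cycle 1->2->1, total 5 + 6, length 2.
Answer: λ = 11/2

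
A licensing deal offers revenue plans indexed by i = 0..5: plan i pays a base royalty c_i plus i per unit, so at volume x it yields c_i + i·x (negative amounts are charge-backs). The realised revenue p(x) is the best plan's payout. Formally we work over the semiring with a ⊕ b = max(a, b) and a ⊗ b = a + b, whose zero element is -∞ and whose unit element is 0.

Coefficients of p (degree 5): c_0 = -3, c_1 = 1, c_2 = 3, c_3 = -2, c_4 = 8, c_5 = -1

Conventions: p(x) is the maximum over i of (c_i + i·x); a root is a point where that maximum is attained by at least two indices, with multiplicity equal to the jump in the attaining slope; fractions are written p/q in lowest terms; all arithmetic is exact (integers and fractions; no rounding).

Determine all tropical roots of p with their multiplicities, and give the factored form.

hull edge (i=0, c=-3) to (i=1, c=1): slope 4, span 1
hull edge (i=1, c=1) to (i=4, c=8): slope 7/3, span 3
hull edge (i=4, c=8) to (i=5, c=-1): slope -9, span 1
Factored form: p(x) = -1 ⊗ (x ⊕ (-4)) ⊗ (x ⊕ (-7/3)) ⊗ (x ⊕ (-7/3)) ⊗ (x ⊕ (-7/3)) ⊗ (x ⊕ 9)
Answer: roots = -4 (mult 1), -7/3 (mult 3), 9 (mult 1)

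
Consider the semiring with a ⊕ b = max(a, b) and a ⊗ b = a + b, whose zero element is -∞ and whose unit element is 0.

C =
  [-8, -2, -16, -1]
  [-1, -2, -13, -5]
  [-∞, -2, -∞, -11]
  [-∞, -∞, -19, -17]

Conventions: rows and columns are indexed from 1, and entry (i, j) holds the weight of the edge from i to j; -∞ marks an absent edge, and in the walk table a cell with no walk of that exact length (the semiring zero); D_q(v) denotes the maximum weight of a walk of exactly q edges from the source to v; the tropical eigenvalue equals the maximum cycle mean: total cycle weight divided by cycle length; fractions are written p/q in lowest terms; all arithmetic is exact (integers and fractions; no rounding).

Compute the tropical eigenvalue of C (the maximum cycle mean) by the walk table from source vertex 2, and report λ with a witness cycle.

q=0: [-∞, 0, -∞, -∞]
q=1: [-1, -2, -13, -5]
q=2: [-3, -3, -15, -2]
q=3: [-4, -5, -16, -4]
q=4: [-6, -6, -18, -5]
Optimal cycle mean attained by: cycle 1->2->1, total (-2) + (-1), length 2.
Answer: λ = -3/2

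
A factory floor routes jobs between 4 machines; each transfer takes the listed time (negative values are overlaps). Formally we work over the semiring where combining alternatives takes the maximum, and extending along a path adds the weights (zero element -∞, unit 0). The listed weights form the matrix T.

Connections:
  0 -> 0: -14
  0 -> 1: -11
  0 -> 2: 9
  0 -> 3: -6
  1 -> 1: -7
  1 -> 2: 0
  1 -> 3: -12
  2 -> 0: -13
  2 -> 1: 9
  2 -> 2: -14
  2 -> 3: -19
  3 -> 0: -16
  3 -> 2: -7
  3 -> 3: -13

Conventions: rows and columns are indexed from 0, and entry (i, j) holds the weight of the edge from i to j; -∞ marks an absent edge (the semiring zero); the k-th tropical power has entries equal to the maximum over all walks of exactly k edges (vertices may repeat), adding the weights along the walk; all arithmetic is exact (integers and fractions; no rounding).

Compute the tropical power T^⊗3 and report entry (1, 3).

T^⊗2:
  [-4, 18, -5, -10]
  [-13, 9, -7, -19]
  [-27, 2, 9, -3]
  [-20, 2, -7, -22]
T^⊗3:
  [-18, 11, 18, 6]
  [-20, 2, 9, -3]
  [-4, 18, 2, -10]
  [-20, 2, 2, -10]
Key observation: the optimum is the walk 1->2->1->3, with weight 0 + 9 + (-12) = -3.
Optimal value attained by: walk 1->2->1->3.
Answer: (T^⊗3)[1][3] = -3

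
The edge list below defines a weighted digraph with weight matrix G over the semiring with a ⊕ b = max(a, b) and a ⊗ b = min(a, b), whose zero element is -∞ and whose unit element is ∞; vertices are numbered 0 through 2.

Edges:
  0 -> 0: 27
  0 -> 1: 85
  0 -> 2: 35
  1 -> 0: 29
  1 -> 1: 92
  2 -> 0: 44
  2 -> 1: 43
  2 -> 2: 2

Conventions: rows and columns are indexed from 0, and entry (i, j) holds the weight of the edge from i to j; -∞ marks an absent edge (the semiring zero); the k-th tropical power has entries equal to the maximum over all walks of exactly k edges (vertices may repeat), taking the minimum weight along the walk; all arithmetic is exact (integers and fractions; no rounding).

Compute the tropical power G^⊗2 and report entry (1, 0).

G^⊗2:
  [35, 85, 27]
  [29, 92, 29]
  [29, 44, 35]
Key observation: the optimum is the walk 1->1->0, with weight 92 min 29 = 29.
Optimal value attained by: walk 1->1->0.
Answer: (G^⊗2)[1][0] = 29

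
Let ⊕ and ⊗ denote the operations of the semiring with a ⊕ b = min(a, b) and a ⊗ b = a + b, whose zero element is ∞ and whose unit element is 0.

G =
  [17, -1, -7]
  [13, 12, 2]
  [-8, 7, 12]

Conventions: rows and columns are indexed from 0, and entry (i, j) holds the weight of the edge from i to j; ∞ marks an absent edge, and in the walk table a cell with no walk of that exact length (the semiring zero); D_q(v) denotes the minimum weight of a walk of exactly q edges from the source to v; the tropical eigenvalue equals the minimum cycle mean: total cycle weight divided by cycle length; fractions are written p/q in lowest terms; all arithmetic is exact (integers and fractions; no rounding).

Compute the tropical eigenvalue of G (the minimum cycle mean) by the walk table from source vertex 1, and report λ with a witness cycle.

q=0: [∞, 0, ∞]
q=1: [13, 12, 2]
q=2: [-6, 9, 6]
q=3: [-2, -7, -13]
Optimal cycle mean attained by: cycle 0->2->0, total (-7) + (-8), length 2.
Answer: λ = -15/2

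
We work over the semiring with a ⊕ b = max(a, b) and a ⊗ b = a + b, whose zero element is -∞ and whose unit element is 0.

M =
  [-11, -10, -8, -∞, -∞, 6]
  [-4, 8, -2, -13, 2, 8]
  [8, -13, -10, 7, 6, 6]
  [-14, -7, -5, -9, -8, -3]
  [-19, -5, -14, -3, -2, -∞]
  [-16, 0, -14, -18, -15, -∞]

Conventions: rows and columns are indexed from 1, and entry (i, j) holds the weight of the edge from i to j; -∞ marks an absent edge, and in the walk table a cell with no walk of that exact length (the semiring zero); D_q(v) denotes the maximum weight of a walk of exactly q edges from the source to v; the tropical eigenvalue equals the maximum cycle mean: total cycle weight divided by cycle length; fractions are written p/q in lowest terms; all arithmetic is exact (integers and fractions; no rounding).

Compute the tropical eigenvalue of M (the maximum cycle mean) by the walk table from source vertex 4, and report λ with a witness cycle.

q=0: [-∞, -∞, -∞, 0, -∞, -∞]
q=1: [-14, -7, -5, -9, -8, -3]
q=2: [3, 1, -9, 2, 1, 1]
q=3: [-1, 9, -1, -2, 3, 9]
q=4: [7, 17, 7, 6, 11, 17]
q=5: [15, 25, 15, 14, 19, 25]
q=6: [23, 33, 23, 22, 27, 33]
Optimal cycle mean attained by: cycle 2->2, total 8, length 1.
Answer: λ = 8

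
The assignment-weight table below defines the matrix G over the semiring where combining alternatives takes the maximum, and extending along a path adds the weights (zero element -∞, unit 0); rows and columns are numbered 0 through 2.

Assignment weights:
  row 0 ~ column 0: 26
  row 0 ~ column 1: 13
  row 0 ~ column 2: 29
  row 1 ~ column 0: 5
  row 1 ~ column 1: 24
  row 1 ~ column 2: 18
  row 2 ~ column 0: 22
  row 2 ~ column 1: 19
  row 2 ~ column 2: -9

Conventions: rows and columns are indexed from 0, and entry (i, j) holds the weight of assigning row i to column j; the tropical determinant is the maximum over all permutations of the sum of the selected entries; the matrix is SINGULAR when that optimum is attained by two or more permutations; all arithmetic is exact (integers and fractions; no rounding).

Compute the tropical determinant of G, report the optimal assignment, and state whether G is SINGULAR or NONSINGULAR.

σ = (0, 1, 2): 26 + 24 + (-9) = 41
σ = (0, 2, 1): 26 + 18 + 19 = 63
σ = (1, 0, 2): 13 + 5 + (-9) = 9
σ = (1, 2, 0): 13 + 18 + 22 = 53
σ = (2, 0, 1): 29 + 5 + 19 = 53
σ = (2, 1, 0): 29 + 24 + 22 = 75
Optimal value attained by: σ = (2, 1, 0).
Answer: det⊕(G) = 75; verdict: NONSINGULAR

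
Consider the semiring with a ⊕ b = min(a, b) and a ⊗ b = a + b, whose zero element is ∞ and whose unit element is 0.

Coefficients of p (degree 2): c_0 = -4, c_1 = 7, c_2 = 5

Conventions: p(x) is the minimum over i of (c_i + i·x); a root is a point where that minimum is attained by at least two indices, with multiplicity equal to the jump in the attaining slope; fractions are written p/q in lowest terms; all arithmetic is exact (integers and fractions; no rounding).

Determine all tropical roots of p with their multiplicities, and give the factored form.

hull edge (i=0, c=-4) to (i=2, c=5): slope 9/2, span 2
Factored form: p(x) = 5 ⊗ (x ⊕ (-9/2)) ⊗ (x ⊕ (-9/2))
Answer: roots = -9/2 (mult 2)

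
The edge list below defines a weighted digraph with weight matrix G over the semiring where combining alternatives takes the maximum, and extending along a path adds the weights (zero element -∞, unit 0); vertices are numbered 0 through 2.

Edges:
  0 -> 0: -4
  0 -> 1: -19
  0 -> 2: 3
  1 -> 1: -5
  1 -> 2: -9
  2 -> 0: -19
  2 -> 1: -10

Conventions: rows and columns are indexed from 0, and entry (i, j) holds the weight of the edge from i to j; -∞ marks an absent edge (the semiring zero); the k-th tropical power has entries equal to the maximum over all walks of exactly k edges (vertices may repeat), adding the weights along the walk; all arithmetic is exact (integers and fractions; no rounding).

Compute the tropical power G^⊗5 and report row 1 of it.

G^⊗2:
  [-8, -7, -1]
  [-28, -10, -14]
  [-23, -15, -16]
G^⊗3:
  [-12, -11, -5]
  [-32, -15, -19]
  [-27, -20, -20]
G^⊗4:
  [-16, -15, -9]
  [-36, -20, -24]
  [-31, -25, -24]
G^⊗5:
  [-20, -19, -13]
  [-40, -25, -29]
  [-35, -30, -28]
Answer: row 1 of G^⊗5 = [-40, -25, -29]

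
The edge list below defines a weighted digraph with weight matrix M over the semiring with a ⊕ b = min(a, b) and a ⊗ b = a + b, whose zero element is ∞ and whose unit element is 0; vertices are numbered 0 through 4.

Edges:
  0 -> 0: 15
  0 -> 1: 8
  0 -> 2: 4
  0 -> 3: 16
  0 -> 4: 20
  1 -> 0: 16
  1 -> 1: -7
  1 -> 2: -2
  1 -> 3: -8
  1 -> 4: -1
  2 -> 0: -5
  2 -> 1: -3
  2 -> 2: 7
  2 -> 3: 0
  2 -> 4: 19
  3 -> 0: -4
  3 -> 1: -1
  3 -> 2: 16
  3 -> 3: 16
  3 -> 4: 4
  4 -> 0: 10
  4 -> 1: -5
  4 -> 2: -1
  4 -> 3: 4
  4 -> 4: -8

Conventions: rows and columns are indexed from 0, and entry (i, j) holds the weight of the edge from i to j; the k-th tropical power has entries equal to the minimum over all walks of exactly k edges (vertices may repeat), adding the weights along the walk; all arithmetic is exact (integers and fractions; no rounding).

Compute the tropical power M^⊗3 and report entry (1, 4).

M^⊗2:
  [-1, 1, 6, 0, 7]
  [-12, -14, -9, -15, -9]
  [-4, -10, -5, -11, -4]
  [11, -8, -3, -9, -4]
  [-6, -13, -9, -13, -16]
M^⊗3:
  [-4, -6, -1, -7, -1]
  [-19, -21, -16, -22, -17]
  [-15, -17, -12, -18, -12]
  [-13, -15, -10, -16, -12]
  [-17, -21, -17, -21, -24]
Key observation: the optimum is the walk 1->4->4->4, with weight (-1) + (-8) + (-8) = -17.
Optimal value attained by: walk 1->4->4->4.
Answer: (M^⊗3)[1][4] = -17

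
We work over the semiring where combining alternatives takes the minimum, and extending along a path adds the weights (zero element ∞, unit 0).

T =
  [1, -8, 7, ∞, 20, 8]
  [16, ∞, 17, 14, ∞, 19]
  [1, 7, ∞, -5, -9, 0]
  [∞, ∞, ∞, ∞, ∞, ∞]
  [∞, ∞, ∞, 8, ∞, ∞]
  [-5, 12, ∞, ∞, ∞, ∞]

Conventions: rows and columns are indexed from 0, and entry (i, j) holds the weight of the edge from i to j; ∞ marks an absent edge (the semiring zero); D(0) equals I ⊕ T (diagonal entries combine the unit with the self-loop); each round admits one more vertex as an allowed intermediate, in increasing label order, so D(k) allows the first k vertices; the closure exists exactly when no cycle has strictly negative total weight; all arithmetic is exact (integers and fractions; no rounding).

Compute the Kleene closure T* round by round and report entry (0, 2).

D(0):
  [0, -8, 7, ∞, 20, 8]
  [16, 0, 17, 14, ∞, 19]
  [1, 7, 0, -5, -9, 0]
  [∞, ∞, ∞, 0, ∞, ∞]
  [∞, ∞, ∞, 8, 0, ∞]
  [-5, 12, ∞, ∞, ∞, 0]
D(1):
  [0, -8, 7, ∞, 20, 8]
  [16, 0, 17, 14, 36, 19]
  [1, -7, 0, -5, -9, 0]
  [∞, ∞, ∞, 0, ∞, ∞]
  [∞, ∞, ∞, 8, 0, ∞]
  [-5, -13, 2, ∞, 15, 0]
D(2):
  [0, -8, 7, 6, 20, 8]
  [16, 0, 17, 14, 36, 19]
  [1, -7, 0, -5, -9, 0]
  [∞, ∞, ∞, 0, ∞, ∞]
  [∞, ∞, ∞, 8, 0, ∞]
  [-5, -13, 2, 1, 15, 0]
D(3):
  [0, -8, 7, 2, -2, 7]
  [16, 0, 17, 12, 8, 17]
  [1, -7, 0, -5, -9, 0]
  [∞, ∞, ∞, 0, ∞, ∞]
  [∞, ∞, ∞, 8, 0, ∞]
  [-5, -13, 2, -3, -7, 0]
D(4):
  [0, -8, 7, 2, -2, 7]
  [16, 0, 17, 12, 8, 17]
  [1, -7, 0, -5, -9, 0]
  [∞, ∞, ∞, 0, ∞, ∞]
  [∞, ∞, ∞, 8, 0, ∞]
  [-5, -13, 2, -3, -7, 0]
D(5):
  [0, -8, 7, 2, -2, 7]
  [16, 0, 17, 12, 8, 17]
  [1, -7, 0, -5, -9, 0]
  [∞, ∞, ∞, 0, ∞, ∞]
  [∞, ∞, ∞, 8, 0, ∞]
  [-5, -13, 2, -3, -7, 0]
D(6):
  [0, -8, 7, 2, -2, 7]
  [12, 0, 17, 12, 8, 17]
  [-5, -13, 0, -5, -9, 0]
  [∞, ∞, ∞, 0, ∞, ∞]
  [∞, ∞, ∞, 8, 0, ∞]
  [-5, -13, 2, -3, -7, 0]
Answer: T*[0][2] = 7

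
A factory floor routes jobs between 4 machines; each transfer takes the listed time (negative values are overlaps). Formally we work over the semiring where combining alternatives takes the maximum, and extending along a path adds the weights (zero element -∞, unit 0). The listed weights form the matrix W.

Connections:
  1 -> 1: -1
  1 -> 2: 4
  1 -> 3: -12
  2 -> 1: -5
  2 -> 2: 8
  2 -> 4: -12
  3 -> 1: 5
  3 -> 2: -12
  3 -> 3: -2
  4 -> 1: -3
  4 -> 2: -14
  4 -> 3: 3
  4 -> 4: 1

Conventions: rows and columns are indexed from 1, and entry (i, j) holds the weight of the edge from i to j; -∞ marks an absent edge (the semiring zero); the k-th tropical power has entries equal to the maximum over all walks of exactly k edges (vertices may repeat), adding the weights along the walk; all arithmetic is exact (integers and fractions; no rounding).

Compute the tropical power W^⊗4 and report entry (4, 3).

W^⊗2:
  [-1, 12, -13, -8]
  [3, 16, -9, -4]
  [4, 9, -4, -24]
  [8, 1, 4, 2]
W^⊗3:
  [7, 20, -5, 0]
  [11, 24, -1, 4]
  [4, 17, -6, -3]
  [9, 12, 5, 3]
W^⊗4:
  [15, 28, 3, 8]
  [19, 32, 7, 12]
  [12, 25, 0, 5]
  [10, 20, 6, 4]
Key observation: the optimum is the walk 4->4->4->4->3, with weight 1 + 1 + 1 + 3 = 6.
Optimal value attained by: walk 4->4->4->4->3.
Answer: (W^⊗4)[4][3] = 6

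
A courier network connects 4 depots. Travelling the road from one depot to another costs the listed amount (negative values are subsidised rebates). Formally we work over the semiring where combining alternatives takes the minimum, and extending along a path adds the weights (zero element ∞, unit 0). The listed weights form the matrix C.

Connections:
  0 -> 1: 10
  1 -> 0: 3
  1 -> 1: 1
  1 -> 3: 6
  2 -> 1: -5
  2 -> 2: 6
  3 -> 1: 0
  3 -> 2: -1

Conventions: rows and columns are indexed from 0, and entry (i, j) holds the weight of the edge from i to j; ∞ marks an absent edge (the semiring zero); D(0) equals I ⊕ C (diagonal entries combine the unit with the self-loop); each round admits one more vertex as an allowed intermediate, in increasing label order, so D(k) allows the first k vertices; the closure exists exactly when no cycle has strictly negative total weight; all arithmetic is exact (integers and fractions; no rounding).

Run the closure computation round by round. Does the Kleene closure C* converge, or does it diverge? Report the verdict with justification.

D(0):
  [0, 10, ∞, ∞]
  [3, 0, ∞, 6]
  [∞, -5, 0, ∞]
  [∞, 0, -1, 0]
D(1):
  [0, 10, ∞, ∞]
  [3, 0, ∞, 6]
  [∞, -5, 0, ∞]
  [∞, 0, -1, 0]
D(2):
  [0, 10, ∞, 16]
  [3, 0, ∞, 6]
  [-2, -5, 0, 1]
  [3, 0, -1, 0]
D(3):
  [0, 10, ∞, 16]
  [3, 0, ∞, 6]
  [-2, -5, 0, 1]
  [-3, -6, -1, 0]
D(4):
  [0, 10, 15, 16]
  [3, 0, 5, 6]
  [-2, -5, 0, 1]
  [-3, -6, -1, 0]
Key observation: every diagonal entry stays at the unit through all rounds, so no improving cycle exists.
Answer: CONVERGES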